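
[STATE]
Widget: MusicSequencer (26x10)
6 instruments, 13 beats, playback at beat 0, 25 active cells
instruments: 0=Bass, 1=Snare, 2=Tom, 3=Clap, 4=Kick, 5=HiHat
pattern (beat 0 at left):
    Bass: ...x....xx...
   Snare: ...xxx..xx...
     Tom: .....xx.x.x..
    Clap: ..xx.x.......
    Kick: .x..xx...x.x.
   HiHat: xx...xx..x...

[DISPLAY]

      ▼123456789012       
  Bass···█····██···       
 Snare···███··██···       
   Tom·····██·█·█··       
  Clap··██·█·······       
  Kick·█··██···█·█·       
 HiHat██···██··█···       
                          
                          
                          


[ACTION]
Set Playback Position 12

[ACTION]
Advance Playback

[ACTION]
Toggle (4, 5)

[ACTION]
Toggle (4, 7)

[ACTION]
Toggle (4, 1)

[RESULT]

      ▼123456789012       
  Bass···█····██···       
 Snare···███··██···       
   Tom·····██·█·█··       
  Clap··██·█·······       
  Kick····█··█·█·█·       
 HiHat██···██··█···       
                          
                          
                          


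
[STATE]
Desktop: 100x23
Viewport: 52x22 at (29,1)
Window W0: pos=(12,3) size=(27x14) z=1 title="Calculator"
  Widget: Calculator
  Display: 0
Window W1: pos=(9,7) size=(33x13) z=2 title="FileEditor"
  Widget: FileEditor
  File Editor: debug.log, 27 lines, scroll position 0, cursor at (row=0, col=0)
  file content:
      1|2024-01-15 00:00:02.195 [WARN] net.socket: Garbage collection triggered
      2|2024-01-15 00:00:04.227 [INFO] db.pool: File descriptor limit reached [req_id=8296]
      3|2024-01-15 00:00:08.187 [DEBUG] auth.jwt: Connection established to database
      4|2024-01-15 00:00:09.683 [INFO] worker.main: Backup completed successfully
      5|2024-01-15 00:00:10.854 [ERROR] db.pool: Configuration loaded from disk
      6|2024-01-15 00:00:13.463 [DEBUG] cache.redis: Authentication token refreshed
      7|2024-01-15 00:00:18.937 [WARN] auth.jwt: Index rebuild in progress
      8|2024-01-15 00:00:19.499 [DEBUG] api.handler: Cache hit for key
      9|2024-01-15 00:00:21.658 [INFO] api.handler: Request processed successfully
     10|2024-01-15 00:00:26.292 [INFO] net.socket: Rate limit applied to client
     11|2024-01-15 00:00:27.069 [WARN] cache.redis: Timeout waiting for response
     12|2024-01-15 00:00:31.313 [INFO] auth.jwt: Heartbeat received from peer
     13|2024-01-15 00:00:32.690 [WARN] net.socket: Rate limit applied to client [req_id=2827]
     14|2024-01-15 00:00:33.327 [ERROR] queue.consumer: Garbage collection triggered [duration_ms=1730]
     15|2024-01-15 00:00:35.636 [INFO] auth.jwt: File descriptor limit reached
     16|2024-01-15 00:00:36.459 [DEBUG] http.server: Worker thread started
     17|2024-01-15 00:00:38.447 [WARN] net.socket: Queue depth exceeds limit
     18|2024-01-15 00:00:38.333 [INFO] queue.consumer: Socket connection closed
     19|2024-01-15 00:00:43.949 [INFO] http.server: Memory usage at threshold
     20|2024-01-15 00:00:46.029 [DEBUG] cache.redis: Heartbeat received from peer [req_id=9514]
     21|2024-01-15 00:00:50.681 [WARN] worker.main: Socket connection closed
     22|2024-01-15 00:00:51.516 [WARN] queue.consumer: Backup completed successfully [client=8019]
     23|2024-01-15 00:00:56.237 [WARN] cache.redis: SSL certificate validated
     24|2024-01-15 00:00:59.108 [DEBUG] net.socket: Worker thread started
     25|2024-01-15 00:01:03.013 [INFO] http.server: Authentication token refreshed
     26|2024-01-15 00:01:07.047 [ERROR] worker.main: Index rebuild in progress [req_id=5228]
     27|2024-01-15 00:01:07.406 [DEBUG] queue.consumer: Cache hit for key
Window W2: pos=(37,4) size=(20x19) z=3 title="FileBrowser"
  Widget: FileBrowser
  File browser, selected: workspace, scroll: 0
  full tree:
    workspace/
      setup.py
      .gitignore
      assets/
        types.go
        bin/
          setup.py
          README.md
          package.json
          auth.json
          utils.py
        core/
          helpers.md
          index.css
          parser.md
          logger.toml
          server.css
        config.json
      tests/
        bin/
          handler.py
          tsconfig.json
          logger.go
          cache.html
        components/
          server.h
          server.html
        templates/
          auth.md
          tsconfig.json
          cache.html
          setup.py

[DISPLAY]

                                                    
                                                    
━━━━━━━━━┓                                          
        ┏━━━━━━━━━━━━━━━━━━┓                        
────────┃ FileBrowser      ┃                        
        ┠──────────────────┨                        
━━━━━━━━┃> [-] workspace/  ┃                        
        ┃    setup.py      ┃                        
────────┃    .gitignore    ┃                        
.195 [WA┃    [+] assets/   ┃                        
.227 [IN┃    [+] tests/    ┃                        
.187 [DE┃                  ┃                        
.683 [IN┃                  ┃                        
.854 [ER┃                  ┃                        
.463 [DE┃                  ┃                        
.937 [WA┃                  ┃                        
.499 [DE┃                  ┃                        
.658 [IN┃                  ┃                        
━━━━━━━━┃                  ┃                        
        ┃                  ┃                        
        ┃                  ┃                        
        ┗━━━━━━━━━━━━━━━━━━┛                        


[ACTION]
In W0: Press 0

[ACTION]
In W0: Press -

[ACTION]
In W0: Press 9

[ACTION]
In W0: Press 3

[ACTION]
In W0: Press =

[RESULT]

                                                    
                                                    
━━━━━━━━━┓                                          
        ┏━━━━━━━━━━━━━━━━━━┓                        
────────┃ FileBrowser      ┃                        
      -9┠──────────────────┨                        
━━━━━━━━┃> [-] workspace/  ┃                        
        ┃    setup.py      ┃                        
────────┃    .gitignore    ┃                        
.195 [WA┃    [+] assets/   ┃                        
.227 [IN┃    [+] tests/    ┃                        
.187 [DE┃                  ┃                        
.683 [IN┃                  ┃                        
.854 [ER┃                  ┃                        
.463 [DE┃                  ┃                        
.937 [WA┃                  ┃                        
.499 [DE┃                  ┃                        
.658 [IN┃                  ┃                        
━━━━━━━━┃                  ┃                        
        ┃                  ┃                        
        ┃                  ┃                        
        ┗━━━━━━━━━━━━━━━━━━┛                        


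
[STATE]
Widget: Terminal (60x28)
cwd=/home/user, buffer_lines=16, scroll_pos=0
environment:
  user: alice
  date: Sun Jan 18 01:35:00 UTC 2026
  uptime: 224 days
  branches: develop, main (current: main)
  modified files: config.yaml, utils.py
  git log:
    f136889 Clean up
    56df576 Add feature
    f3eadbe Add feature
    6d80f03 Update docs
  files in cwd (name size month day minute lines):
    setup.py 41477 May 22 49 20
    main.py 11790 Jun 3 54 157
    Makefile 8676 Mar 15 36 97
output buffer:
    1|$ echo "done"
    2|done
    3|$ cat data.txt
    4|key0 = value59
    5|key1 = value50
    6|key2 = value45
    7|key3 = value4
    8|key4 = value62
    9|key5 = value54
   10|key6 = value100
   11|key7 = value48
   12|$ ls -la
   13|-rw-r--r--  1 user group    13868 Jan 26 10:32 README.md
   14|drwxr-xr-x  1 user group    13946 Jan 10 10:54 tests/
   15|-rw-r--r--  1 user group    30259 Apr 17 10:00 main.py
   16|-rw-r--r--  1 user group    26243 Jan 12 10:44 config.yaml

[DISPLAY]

$ echo "done"                                               
done                                                        
$ cat data.txt                                              
key0 = value59                                              
key1 = value50                                              
key2 = value45                                              
key3 = value4                                               
key4 = value62                                              
key5 = value54                                              
key6 = value100                                             
key7 = value48                                              
$ ls -la                                                    
-rw-r--r--  1 user group    13868 Jan 26 10:32 README.md    
drwxr-xr-x  1 user group    13946 Jan 10 10:54 tests/       
-rw-r--r--  1 user group    30259 Apr 17 10:00 main.py      
-rw-r--r--  1 user group    26243 Jan 12 10:44 config.yaml  
$ █                                                         
                                                            
                                                            
                                                            
                                                            
                                                            
                                                            
                                                            
                                                            
                                                            
                                                            
                                                            


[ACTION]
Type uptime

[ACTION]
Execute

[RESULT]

$ echo "done"                                               
done                                                        
$ cat data.txt                                              
key0 = value59                                              
key1 = value50                                              
key2 = value45                                              
key3 = value4                                               
key4 = value62                                              
key5 = value54                                              
key6 = value100                                             
key7 = value48                                              
$ ls -la                                                    
-rw-r--r--  1 user group    13868 Jan 26 10:32 README.md    
drwxr-xr-x  1 user group    13946 Jan 10 10:54 tests/       
-rw-r--r--  1 user group    30259 Apr 17 10:00 main.py      
-rw-r--r--  1 user group    26243 Jan 12 10:44 config.yaml  
$ uptime                                                    
 10:00  up 224 days                                         
$ █                                                         
                                                            
                                                            
                                                            
                                                            
                                                            
                                                            
                                                            
                                                            
                                                            


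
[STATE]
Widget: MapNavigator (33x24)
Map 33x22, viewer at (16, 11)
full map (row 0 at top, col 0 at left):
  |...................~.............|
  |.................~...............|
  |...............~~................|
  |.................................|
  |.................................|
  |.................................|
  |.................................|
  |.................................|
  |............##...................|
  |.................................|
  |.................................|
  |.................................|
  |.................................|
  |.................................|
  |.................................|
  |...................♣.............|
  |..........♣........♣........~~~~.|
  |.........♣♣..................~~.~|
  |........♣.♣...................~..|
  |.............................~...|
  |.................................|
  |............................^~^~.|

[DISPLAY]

                                 
...................~.............
.................~...............
...............~~................
.................................
.................................
.................................
.................................
.................................
............##...................
.................................
.................................
................@................
.................................
.................................
.................................
...................♣.............
..........♣........♣........~~~~.
.........♣♣..................~~.~
........♣.♣...................~..
.............................~...
.................................
............................^~^~.
                                 


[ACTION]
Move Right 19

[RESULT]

                                 
...~.............                
.~...............                
~................                
.................                
.................                
.................                
.................                
.................                
.................                
.................                
.................                
................@                
.................                
.................                
.................                
...♣.............                
...♣........~~~~.                
.............~~.~                
..............~..                
.............~...                
.................                
............^~^~.                
                                 


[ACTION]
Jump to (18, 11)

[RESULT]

                                 
.................~.............  
...............~...............  
.............~~................  
...............................  
...............................  
...............................  
...............................  
...............................  
..........##...................  
...............................  
...............................  
................@..............  
...............................  
...............................  
...............................  
.................♣.............  
........♣........♣........~~~~.  
.......♣♣..................~~.~  
......♣.♣...................~..  
...........................~...  
...............................  
..........................^~^~.  
                                 


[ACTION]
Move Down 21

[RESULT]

...............................  
...............................  
...............................  
...............................  
...............................  
...............................  
.................♣.............  
........♣........♣........~~~~.  
.......♣♣..................~~.~  
......♣.♣...................~..  
...........................~...  
...............................  
................@.........^~^~.  
                                 
                                 
                                 
                                 
                                 
                                 
                                 
                                 
                                 
                                 
                                 


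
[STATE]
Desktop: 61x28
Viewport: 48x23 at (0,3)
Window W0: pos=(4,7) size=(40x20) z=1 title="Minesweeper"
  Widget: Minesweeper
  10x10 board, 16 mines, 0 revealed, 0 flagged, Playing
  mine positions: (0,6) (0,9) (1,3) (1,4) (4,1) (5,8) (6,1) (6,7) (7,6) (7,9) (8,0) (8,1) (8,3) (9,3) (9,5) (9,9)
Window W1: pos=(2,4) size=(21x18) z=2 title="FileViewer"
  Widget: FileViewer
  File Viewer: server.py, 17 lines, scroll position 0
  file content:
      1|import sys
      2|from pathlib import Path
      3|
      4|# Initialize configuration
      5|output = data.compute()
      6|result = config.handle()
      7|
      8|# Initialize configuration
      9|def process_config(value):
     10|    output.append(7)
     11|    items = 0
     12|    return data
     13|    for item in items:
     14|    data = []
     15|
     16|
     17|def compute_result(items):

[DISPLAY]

                                                
  ┏━━━━━━━━━━━━━━━━━━━┓                         
  ┃ FileViewer        ┃                         
  ┠───────────────────┨                         
  ┃import sys        ▲┃━━━━━━━━━━━━━━━━━━━━┓    
  ┃from pathlib impor█┃                    ┃    
  ┃                  ░┃────────────────────┨    
  ┃# Initialize confi░┃                    ┃    
  ┃output = data.comp░┃                    ┃    
  ┃result = config.ha░┃                    ┃    
  ┃                  ░┃                    ┃    
  ┃# Initialize confi░┃                    ┃    
  ┃def process_config░┃                    ┃    
  ┃    output.append(░┃                    ┃    
  ┃    items = 0     ░┃                    ┃    
  ┃    return data   ░┃                    ┃    
  ┃    for item in it░┃                    ┃    
  ┃    data = []     ▼┃                    ┃    
  ┗━━━━━━━━━━━━━━━━━━━┛                    ┃    
    ┃                                      ┃    
    ┃                                      ┃    
    ┃                                      ┃    
    ┃                                      ┃    


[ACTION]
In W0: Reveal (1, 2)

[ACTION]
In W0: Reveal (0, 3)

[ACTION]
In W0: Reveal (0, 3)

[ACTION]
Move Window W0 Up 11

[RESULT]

    ┃■■■2■■■■■■                            ┃    
  ┏━━━━━━━━━━━━━━━━━━━┓                    ┃    
  ┃ FileViewer        ┃                    ┃    
  ┠───────────────────┨                    ┃    
  ┃import sys        ▲┃                    ┃    
  ┃from pathlib impor█┃                    ┃    
  ┃                  ░┃                    ┃    
  ┃# Initialize confi░┃                    ┃    
  ┃output = data.comp░┃                    ┃    
  ┃result = config.ha░┃                    ┃    
  ┃                  ░┃                    ┃    
  ┃# Initialize confi░┃                    ┃    
  ┃def process_config░┃                    ┃    
  ┃    output.append(░┃                    ┃    
  ┃    items = 0     ░┃                    ┃    
  ┃    return data   ░┃                    ┃    
  ┃    for item in it░┃━━━━━━━━━━━━━━━━━━━━┛    
  ┃    data = []     ▼┃                         
  ┗━━━━━━━━━━━━━━━━━━━┛                         
                                                
                                                
                                                
                                                


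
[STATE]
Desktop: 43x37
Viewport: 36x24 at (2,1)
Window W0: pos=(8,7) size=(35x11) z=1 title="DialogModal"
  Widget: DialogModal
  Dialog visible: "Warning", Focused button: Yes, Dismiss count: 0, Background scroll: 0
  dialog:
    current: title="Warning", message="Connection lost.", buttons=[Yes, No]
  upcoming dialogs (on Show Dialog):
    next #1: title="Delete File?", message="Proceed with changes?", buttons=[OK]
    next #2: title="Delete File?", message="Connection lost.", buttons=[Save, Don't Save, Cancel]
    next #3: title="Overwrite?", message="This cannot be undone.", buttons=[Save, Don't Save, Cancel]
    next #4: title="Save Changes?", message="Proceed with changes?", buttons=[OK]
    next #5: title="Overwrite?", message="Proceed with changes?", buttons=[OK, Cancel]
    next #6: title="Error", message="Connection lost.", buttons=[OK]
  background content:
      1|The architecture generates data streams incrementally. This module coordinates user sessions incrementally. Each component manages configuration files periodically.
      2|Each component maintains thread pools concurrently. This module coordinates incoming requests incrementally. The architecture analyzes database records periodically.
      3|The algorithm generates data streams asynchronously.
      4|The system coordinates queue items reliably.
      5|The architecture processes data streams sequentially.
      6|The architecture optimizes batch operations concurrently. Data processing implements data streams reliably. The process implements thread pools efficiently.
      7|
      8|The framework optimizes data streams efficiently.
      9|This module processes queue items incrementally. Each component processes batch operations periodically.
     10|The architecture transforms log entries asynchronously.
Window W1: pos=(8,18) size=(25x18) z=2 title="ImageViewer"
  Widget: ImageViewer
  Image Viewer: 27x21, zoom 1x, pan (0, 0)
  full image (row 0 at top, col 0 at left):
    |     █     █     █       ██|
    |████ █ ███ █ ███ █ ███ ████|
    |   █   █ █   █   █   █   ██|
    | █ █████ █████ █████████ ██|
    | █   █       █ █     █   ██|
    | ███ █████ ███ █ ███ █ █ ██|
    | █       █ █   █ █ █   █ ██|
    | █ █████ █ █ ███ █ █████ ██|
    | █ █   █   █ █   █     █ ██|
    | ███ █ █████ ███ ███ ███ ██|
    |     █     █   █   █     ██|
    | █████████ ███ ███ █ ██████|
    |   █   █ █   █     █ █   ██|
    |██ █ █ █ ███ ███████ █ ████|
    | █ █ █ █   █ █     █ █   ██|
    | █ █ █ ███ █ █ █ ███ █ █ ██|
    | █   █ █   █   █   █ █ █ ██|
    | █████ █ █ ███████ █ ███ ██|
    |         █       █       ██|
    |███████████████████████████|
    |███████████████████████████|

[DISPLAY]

                                    
                                    
                                    
                                    
                                    
                                    
      ┏━━━━━━━━━━━━━━━━━━━━━━━━━━━━━
      ┃ DialogModal                 
      ┠─────────────────────────────
      ┃The architecture generates da
      ┃Each c┌──────────────────┐hre
      ┃The al│     Warning      │ta 
      ┃The sy│ Connection lost. │ue 
      ┃The ar│    [Yes]  No     │ da
      ┃The ar└──────────────────┘ ba
      ┃                             
      ┗━━━━━━━━━━━━━━━━━━━━━━━━━━━━━
      ┏━━━━━━━━━━━━━━━━━━━━━━━┓     
      ┃ ImageViewer           ┃     
      ┠───────────────────────┨     
      ┃     █     █     █     ┃     
      ┃████ █ ███ █ ███ █ ███ ┃     
      ┃   █   █ █   █   █   █ ┃     
      ┃ █ █████ █████ ████████┃     


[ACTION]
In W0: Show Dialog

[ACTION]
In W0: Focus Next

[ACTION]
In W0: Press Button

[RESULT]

                                    
                                    
                                    
                                    
                                    
                                    
      ┏━━━━━━━━━━━━━━━━━━━━━━━━━━━━━
      ┃ DialogModal                 
      ┠─────────────────────────────
      ┃The architecture generates da
      ┃Each component maintains thre
      ┃The algorithm generates data 
      ┃The system coordinates queue 
      ┃The architecture processes da
      ┃The architecture optimizes ba
      ┃                             
      ┗━━━━━━━━━━━━━━━━━━━━━━━━━━━━━
      ┏━━━━━━━━━━━━━━━━━━━━━━━┓     
      ┃ ImageViewer           ┃     
      ┠───────────────────────┨     
      ┃     █     █     █     ┃     
      ┃████ █ ███ █ ███ █ ███ ┃     
      ┃   █   █ █   █   █   █ ┃     
      ┃ █ █████ █████ ████████┃     


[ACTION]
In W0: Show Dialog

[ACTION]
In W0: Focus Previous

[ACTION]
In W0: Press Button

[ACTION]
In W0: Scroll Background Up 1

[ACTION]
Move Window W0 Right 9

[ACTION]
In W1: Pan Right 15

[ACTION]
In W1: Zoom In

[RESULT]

                                    
                                    
                                    
                                    
                                    
                                    
      ┏━━━━━━━━━━━━━━━━━━━━━━━━━━━━━
      ┃ DialogModal                 
      ┠─────────────────────────────
      ┃The architecture generates da
      ┃Each component maintains thre
      ┃The algorithm generates data 
      ┃The system coordinates queue 
      ┃The architecture processes da
      ┃The architecture optimizes ba
      ┃                             
      ┗━━━━━━━━━━━━━━━━━━━━━━━━━━━━━
      ┏━━━━━━━━━━━━━━━━━━━━━━━┓     
      ┃ ImageViewer           ┃     
      ┠───────────────────────┨     
      ┃       ██          ██  ┃     
      ┃       ██          ██  ┃     
      ┃█████  ██  ██████  ██  ┃     
      ┃█████  ██  ██████  ██  ┃     


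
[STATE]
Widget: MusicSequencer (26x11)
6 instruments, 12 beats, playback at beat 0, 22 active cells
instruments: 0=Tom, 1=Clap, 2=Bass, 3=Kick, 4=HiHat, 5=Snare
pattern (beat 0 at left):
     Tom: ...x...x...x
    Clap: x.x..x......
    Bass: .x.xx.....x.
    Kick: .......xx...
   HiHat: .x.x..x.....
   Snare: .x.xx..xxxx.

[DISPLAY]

      ▼12345678901        
   Tom···█···█···█        
  Clap█·█··█······        
  Bass·█·██·····█·        
  Kick·······██···        
 HiHat·█·█··█·····        
 Snare·█·██··████·        
                          
                          
                          
                          


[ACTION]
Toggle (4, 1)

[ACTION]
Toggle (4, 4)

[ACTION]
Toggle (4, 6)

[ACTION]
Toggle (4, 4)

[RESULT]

      ▼12345678901        
   Tom···█···█···█        
  Clap█·█··█······        
  Bass·█·██·····█·        
  Kick·······██···        
 HiHat···█········        
 Snare·█·██··████·        
                          
                          
                          
                          


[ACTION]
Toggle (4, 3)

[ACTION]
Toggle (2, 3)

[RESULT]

      ▼12345678901        
   Tom···█···█···█        
  Clap█·█··█······        
  Bass·█··█·····█·        
  Kick·······██···        
 HiHat············        
 Snare·█·██··████·        
                          
                          
                          
                          


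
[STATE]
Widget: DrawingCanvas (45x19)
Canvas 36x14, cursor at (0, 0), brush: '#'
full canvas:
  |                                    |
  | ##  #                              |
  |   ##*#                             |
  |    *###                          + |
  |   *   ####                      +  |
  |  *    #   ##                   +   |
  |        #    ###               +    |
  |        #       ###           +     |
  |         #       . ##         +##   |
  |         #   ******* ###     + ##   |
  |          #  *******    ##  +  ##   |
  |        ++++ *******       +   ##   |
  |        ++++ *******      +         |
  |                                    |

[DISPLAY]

+                                            
 ##  #                                       
   ##*#                                      
    *###                          +          
   *   ####                      +           
  *    #   ##                   +            
        #    ###               +             
        #       ###           +              
         #       . ##         +##            
         #   ******* ###     + ##            
          #  *******    ##  +  ##            
        ++++ *******       +   ##            
        ++++ *******      +                  
                                             
                                             
                                             
                                             
                                             
                                             


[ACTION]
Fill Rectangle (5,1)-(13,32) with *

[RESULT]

+                                            
 ##  #                                       
   ##*#                                      
    *###                          +          
   *   ####                      +           
 ********************************            
 ********************************            
 ********************************            
 ********************************            
 ********************************            
 ********************************            
 ********************************            
 ********************************            
 ********************************            
                                             
                                             
                                             
                                             
                                             


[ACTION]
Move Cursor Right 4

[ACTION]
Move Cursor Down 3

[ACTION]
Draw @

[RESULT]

                                             
 ##  #                                       
   ##*#                                      
    @###                          +          
   *   ####                      +           
 ********************************            
 ********************************            
 ********************************            
 ********************************            
 ********************************            
 ********************************            
 ********************************            
 ********************************            
 ********************************            
                                             
                                             
                                             
                                             
                                             


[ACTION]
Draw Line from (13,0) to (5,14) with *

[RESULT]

                                             
 ##  #                                       
   ##*#                                      
    @###                          +          
   *   ####                      +           
 ********************************            
 ********************************            
 ********************************            
 ********************************            
 ********************************            
 ********************************            
 ********************************            
 ********************************            
*********************************            
                                             
                                             
                                             
                                             
                                             


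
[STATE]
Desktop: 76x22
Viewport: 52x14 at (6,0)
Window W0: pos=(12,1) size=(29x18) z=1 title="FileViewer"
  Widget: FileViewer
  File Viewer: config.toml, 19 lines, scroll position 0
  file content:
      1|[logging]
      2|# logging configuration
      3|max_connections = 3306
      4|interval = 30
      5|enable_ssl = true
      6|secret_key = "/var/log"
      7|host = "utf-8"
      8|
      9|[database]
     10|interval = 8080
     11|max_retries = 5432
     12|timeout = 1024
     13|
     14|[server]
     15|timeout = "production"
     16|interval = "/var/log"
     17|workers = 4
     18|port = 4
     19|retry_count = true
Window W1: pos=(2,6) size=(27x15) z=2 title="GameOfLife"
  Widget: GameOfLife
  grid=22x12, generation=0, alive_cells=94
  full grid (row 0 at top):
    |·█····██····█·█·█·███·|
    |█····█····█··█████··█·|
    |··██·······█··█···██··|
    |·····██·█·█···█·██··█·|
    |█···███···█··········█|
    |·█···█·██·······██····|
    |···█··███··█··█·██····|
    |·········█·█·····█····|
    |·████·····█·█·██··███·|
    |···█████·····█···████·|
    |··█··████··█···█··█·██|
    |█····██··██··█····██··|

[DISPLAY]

                                                    
      ┏━━━━━━━━━━━━━━━━━━━━━━━━━━━┓                 
      ┃ FileViewer                ┃                 
      ┠───────────────────────────┨                 
      ┃[logging]                 ▲┃                 
      ┃# logging configuration   █┃                 
━━━━━━━━━━━━━━━━━━━━━━┓= 3306    ░┃                 
meOfLife              ┃          ░┃                 
──────────────────────┨e         ░┃                 
: 0                   ┃ar/log"   ░┃                 
··█····█··█████··█·   ┃          ░┃                 
█·······█··█···██··   ┃          ░┃                 
··██·█·█···█·██··█·   ┃          ░┃                 
·███···█··········█   ┃          ░┃                 


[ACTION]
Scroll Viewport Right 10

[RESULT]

                                                    
━━━━━━━━━━━━━━━━━━━━━━━━┓                           
leViewer                ┃                           
────────────────────────┨                           
gging]                 ▲┃                           
ogging configuration   █┃                           
━━━━━━━━━━━━┓= 3306    ░┃                           
            ┃          ░┃                           
────────────┨e         ░┃                           
            ┃ar/log"   ░┃                           
█████··█·   ┃          ░┃                           
·█···██··   ┃          ░┃                           
·█·██··█·   ┃          ░┃                           
········█   ┃          ░┃                           


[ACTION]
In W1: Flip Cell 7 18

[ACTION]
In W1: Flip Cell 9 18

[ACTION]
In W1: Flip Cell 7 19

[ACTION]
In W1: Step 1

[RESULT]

                                                    
━━━━━━━━━━━━━━━━━━━━━━━━┓                           
leViewer                ┃                           
────────────────────────┨                           
gging]                 ▲┃                           
ogging configuration   █┃                           
━━━━━━━━━━━━┓= 3306    ░┃                           
            ┃          ░┃                           
────────────┨e         ░┃                           
            ┃ar/log"   ░┃                           
···█···█·   ┃          ░┃                           
·····███·   ┃          ░┃                           
··█·████·   ┃          ░┃                           
··█······   ┃          ░┃                           


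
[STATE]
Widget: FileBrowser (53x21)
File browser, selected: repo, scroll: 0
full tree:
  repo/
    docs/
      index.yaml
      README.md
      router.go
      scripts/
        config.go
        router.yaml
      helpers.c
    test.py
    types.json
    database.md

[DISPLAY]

> [-] repo/                                          
    [+] docs/                                        
    test.py                                          
    types.json                                       
    database.md                                      
                                                     
                                                     
                                                     
                                                     
                                                     
                                                     
                                                     
                                                     
                                                     
                                                     
                                                     
                                                     
                                                     
                                                     
                                                     
                                                     


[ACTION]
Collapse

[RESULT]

> [+] repo/                                          
                                                     
                                                     
                                                     
                                                     
                                                     
                                                     
                                                     
                                                     
                                                     
                                                     
                                                     
                                                     
                                                     
                                                     
                                                     
                                                     
                                                     
                                                     
                                                     
                                                     


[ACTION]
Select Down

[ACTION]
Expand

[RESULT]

> [-] repo/                                          
    [+] docs/                                        
    test.py                                          
    types.json                                       
    database.md                                      
                                                     
                                                     
                                                     
                                                     
                                                     
                                                     
                                                     
                                                     
                                                     
                                                     
                                                     
                                                     
                                                     
                                                     
                                                     
                                                     


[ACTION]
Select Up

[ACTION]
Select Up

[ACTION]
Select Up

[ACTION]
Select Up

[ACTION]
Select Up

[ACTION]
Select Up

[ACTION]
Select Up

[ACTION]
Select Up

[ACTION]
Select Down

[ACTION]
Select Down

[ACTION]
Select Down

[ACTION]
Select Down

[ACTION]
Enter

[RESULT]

  [-] repo/                                          
    [+] docs/                                        
    test.py                                          
    types.json                                       
  > database.md                                      
                                                     
                                                     
                                                     
                                                     
                                                     
                                                     
                                                     
                                                     
                                                     
                                                     
                                                     
                                                     
                                                     
                                                     
                                                     
                                                     
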